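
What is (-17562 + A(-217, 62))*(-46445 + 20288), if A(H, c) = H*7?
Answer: 499101717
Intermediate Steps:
A(H, c) = 7*H
(-17562 + A(-217, 62))*(-46445 + 20288) = (-17562 + 7*(-217))*(-46445 + 20288) = (-17562 - 1519)*(-26157) = -19081*(-26157) = 499101717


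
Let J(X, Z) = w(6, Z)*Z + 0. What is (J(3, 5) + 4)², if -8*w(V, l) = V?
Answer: 1/16 ≈ 0.062500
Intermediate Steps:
w(V, l) = -V/8
J(X, Z) = -3*Z/4 (J(X, Z) = (-⅛*6)*Z + 0 = -3*Z/4 + 0 = -3*Z/4)
(J(3, 5) + 4)² = (-¾*5 + 4)² = (-15/4 + 4)² = (¼)² = 1/16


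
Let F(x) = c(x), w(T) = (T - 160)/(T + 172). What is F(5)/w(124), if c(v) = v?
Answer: -370/9 ≈ -41.111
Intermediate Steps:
w(T) = (-160 + T)/(172 + T)
F(x) = x
F(5)/w(124) = 5/(((-160 + 124)/(172 + 124))) = 5/((-36/296)) = 5/(((1/296)*(-36))) = 5/(-9/74) = 5*(-74/9) = -370/9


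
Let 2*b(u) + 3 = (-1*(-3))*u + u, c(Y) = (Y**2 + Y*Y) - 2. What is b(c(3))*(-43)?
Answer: -2623/2 ≈ -1311.5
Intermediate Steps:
c(Y) = -2 + 2*Y**2 (c(Y) = (Y**2 + Y**2) - 2 = 2*Y**2 - 2 = -2 + 2*Y**2)
b(u) = -3/2 + 2*u (b(u) = -3/2 + ((-1*(-3))*u + u)/2 = -3/2 + (3*u + u)/2 = -3/2 + (4*u)/2 = -3/2 + 2*u)
b(c(3))*(-43) = (-3/2 + 2*(-2 + 2*3**2))*(-43) = (-3/2 + 2*(-2 + 2*9))*(-43) = (-3/2 + 2*(-2 + 18))*(-43) = (-3/2 + 2*16)*(-43) = (-3/2 + 32)*(-43) = (61/2)*(-43) = -2623/2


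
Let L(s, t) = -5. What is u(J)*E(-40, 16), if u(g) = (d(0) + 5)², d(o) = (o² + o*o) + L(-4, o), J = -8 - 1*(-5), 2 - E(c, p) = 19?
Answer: 0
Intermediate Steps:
E(c, p) = -17 (E(c, p) = 2 - 1*19 = 2 - 19 = -17)
J = -3 (J = -8 + 5 = -3)
d(o) = -5 + 2*o² (d(o) = (o² + o*o) - 5 = (o² + o²) - 5 = 2*o² - 5 = -5 + 2*o²)
u(g) = 0 (u(g) = ((-5 + 2*0²) + 5)² = ((-5 + 2*0) + 5)² = ((-5 + 0) + 5)² = (-5 + 5)² = 0² = 0)
u(J)*E(-40, 16) = 0*(-17) = 0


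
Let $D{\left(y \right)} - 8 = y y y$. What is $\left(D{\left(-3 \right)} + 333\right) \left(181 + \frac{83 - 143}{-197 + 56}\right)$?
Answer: $\frac{2677478}{47} \approx 56968.0$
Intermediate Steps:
$D{\left(y \right)} = 8 + y^{3}$ ($D{\left(y \right)} = 8 + y y y = 8 + y^{2} y = 8 + y^{3}$)
$\left(D{\left(-3 \right)} + 333\right) \left(181 + \frac{83 - 143}{-197 + 56}\right) = \left(\left(8 + \left(-3\right)^{3}\right) + 333\right) \left(181 + \frac{83 - 143}{-197 + 56}\right) = \left(\left(8 - 27\right) + 333\right) \left(181 - \frac{60}{-141}\right) = \left(-19 + 333\right) \left(181 - - \frac{20}{47}\right) = 314 \left(181 + \frac{20}{47}\right) = 314 \cdot \frac{8527}{47} = \frac{2677478}{47}$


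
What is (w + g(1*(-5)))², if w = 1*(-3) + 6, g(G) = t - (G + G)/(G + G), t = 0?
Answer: 4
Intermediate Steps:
g(G) = -1 (g(G) = 0 - (G + G)/(G + G) = 0 - 2*G/(2*G) = 0 - 2*G*1/(2*G) = 0 - 1*1 = 0 - 1 = -1)
w = 3 (w = -3 + 6 = 3)
(w + g(1*(-5)))² = (3 - 1)² = 2² = 4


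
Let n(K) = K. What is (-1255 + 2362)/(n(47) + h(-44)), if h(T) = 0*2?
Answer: 1107/47 ≈ 23.553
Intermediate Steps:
h(T) = 0
(-1255 + 2362)/(n(47) + h(-44)) = (-1255 + 2362)/(47 + 0) = 1107/47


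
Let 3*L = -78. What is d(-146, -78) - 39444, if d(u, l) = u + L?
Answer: -39616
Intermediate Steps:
L = -26 (L = (1/3)*(-78) = -26)
d(u, l) = -26 + u (d(u, l) = u - 26 = -26 + u)
d(-146, -78) - 39444 = (-26 - 146) - 39444 = -172 - 39444 = -39616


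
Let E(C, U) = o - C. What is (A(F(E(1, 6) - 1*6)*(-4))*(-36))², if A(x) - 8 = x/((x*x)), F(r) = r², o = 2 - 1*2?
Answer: 198894609/2401 ≈ 82838.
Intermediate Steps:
o = 0 (o = 2 - 2 = 0)
E(C, U) = -C (E(C, U) = 0 - C = -C)
A(x) = 8 + 1/x (A(x) = 8 + x/((x*x)) = 8 + x/(x²) = 8 + x/x² = 8 + 1/x)
(A(F(E(1, 6) - 1*6)*(-4))*(-36))² = ((8 + 1/((-1*1 - 1*6)²*(-4)))*(-36))² = ((8 + 1/((-1 - 6)²*(-4)))*(-36))² = ((8 + 1/((-7)²*(-4)))*(-36))² = ((8 + 1/(49*(-4)))*(-36))² = ((8 + 1/(-196))*(-36))² = ((8 - 1/196)*(-36))² = ((1567/196)*(-36))² = (-14103/49)² = 198894609/2401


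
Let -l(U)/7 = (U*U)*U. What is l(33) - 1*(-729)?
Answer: -250830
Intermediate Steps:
l(U) = -7*U³ (l(U) = -7*U*U*U = -7*U²*U = -7*U³)
l(33) - 1*(-729) = -7*33³ - 1*(-729) = -7*35937 + 729 = -251559 + 729 = -250830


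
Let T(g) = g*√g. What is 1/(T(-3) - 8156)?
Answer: I/(-8156*I + 3*√3) ≈ -0.00012261 + 7.8114e-8*I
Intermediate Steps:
T(g) = g^(3/2)
1/(T(-3) - 8156) = 1/((-3)^(3/2) - 8156) = 1/(-3*I*√3 - 8156) = 1/(-8156 - 3*I*√3)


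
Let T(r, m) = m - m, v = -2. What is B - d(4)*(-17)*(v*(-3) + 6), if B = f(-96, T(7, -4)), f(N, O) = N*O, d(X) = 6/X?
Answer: 306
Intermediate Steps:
T(r, m) = 0
B = 0 (B = -96*0 = 0)
B - d(4)*(-17)*(v*(-3) + 6) = 0 - (6/4)*(-17)*(-2*(-3) + 6) = 0 - (6*(1/4))*(-17)*(6 + 6) = 0 - (3/2)*(-17)*12 = 0 - (-51)*12/2 = 0 - 1*(-306) = 0 + 306 = 306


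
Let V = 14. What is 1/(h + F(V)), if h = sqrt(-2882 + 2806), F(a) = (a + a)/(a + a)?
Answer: 1/77 - 2*I*sqrt(19)/77 ≈ 0.012987 - 0.11322*I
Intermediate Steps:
F(a) = 1 (F(a) = (2*a)/((2*a)) = (2*a)*(1/(2*a)) = 1)
h = 2*I*sqrt(19) (h = sqrt(-76) = 2*I*sqrt(19) ≈ 8.7178*I)
1/(h + F(V)) = 1/(2*I*sqrt(19) + 1) = 1/(1 + 2*I*sqrt(19))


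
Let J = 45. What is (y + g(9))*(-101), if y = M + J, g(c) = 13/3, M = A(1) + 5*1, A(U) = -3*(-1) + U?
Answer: -17675/3 ≈ -5891.7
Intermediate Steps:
A(U) = 3 + U
M = 9 (M = (3 + 1) + 5*1 = 4 + 5 = 9)
g(c) = 13/3 (g(c) = 13*(1/3) = 13/3)
y = 54 (y = 9 + 45 = 54)
(y + g(9))*(-101) = (54 + 13/3)*(-101) = (175/3)*(-101) = -17675/3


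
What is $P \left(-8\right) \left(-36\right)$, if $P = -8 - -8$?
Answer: $0$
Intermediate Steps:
$P = 0$ ($P = -8 + 8 = 0$)
$P \left(-8\right) \left(-36\right) = 0 \left(-8\right) \left(-36\right) = 0 \left(-36\right) = 0$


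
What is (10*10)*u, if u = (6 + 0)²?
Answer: 3600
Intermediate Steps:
u = 36 (u = 6² = 36)
(10*10)*u = (10*10)*36 = 100*36 = 3600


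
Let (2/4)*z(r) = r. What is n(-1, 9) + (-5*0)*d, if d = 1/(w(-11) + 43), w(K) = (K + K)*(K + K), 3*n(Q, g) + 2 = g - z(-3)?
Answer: 13/3 ≈ 4.3333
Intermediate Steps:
z(r) = 2*r
n(Q, g) = 4/3 + g/3 (n(Q, g) = -⅔ + (g - 2*(-3))/3 = -⅔ + (g - 1*(-6))/3 = -⅔ + (g + 6)/3 = -⅔ + (6 + g)/3 = -⅔ + (2 + g/3) = 4/3 + g/3)
w(K) = 4*K² (w(K) = (2*K)*(2*K) = 4*K²)
d = 1/527 (d = 1/(4*(-11)² + 43) = 1/(4*121 + 43) = 1/(484 + 43) = 1/527 ≈ 0.0018975)
n(-1, 9) + (-5*0)*d = (4/3 + (⅓)*9) - 5*0*(1/527) = (4/3 + 3) + 0*(1/527) = 13/3 + 0 = 13/3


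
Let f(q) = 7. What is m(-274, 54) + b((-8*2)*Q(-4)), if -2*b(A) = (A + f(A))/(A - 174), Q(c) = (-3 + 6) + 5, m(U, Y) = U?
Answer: -165617/604 ≈ -274.20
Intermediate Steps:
Q(c) = 8 (Q(c) = 3 + 5 = 8)
b(A) = -(7 + A)/(2*(-174 + A)) (b(A) = -(A + 7)/(2*(A - 174)) = -(7 + A)/(2*(-174 + A)))
m(-274, 54) + b((-8*2)*Q(-4)) = -274 + (-7 - (-8*2)*8)/(2*(-174 - 8*2*8)) = -274 + (-7 - (-16)*8)/(2*(-174 - 16*8)) = -274 + (-7 - 1*(-128))/(2*(-174 - 128)) = -274 + (½)*(-7 + 128)/(-302) = -274 + (½)*(-1/302)*121 = -274 - 121/604 = -165617/604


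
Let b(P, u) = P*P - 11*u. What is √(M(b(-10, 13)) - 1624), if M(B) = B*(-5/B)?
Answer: 3*I*√181 ≈ 40.361*I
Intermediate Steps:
b(P, u) = P² - 11*u
M(B) = -5
√(M(b(-10, 13)) - 1624) = √(-5 - 1624) = √(-1629) = 3*I*√181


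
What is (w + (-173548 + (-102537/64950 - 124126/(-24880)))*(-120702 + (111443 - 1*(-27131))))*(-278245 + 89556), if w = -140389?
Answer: 1970329088343257069381/3366575 ≈ 5.8526e+14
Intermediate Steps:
(w + (-173548 + (-102537/64950 - 124126/(-24880)))*(-120702 + (111443 - 1*(-27131))))*(-278245 + 89556) = (-140389 + (-173548 + (-102537/64950 - 124126/(-24880)))*(-120702 + (111443 - 1*(-27131))))*(-278245 + 89556) = (-140389 + (-173548 + (-102537*1/64950 - 124126*(-1/24880)))*(-120702 + (111443 + 27131)))*(-188689) = (-140389 + (-173548 + (-34179/21650 + 62063/12440))*(-120702 + 138574))*(-188689) = (-140389 + (-173548 + 91847719/26932600)*17872)*(-188689) = (-140389 - 4674007017081/26932600*17872)*(-188689) = (-140389 - 10441731676158954/3366575)*(-188689) = -10442204306256629/3366575*(-188689) = 1970329088343257069381/3366575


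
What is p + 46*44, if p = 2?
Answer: 2026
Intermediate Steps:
p + 46*44 = 2 + 46*44 = 2 + 2024 = 2026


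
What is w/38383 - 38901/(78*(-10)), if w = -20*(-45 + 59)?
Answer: 497639561/9979580 ≈ 49.866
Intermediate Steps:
w = -280 (w = -20*14 = -280)
w/38383 - 38901/(78*(-10)) = -280/38383 - 38901/(78*(-10)) = -280*1/38383 - 38901/(-780) = -280/38383 - 38901*(-1/780) = -280/38383 + 12967/260 = 497639561/9979580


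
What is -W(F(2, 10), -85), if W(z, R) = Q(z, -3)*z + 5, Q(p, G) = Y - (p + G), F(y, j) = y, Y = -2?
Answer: -3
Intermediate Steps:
Q(p, G) = -2 - G - p (Q(p, G) = -2 - (p + G) = -2 - (G + p) = -2 + (-G - p) = -2 - G - p)
W(z, R) = 5 + z*(1 - z) (W(z, R) = (-2 - 1*(-3) - z)*z + 5 = (-2 + 3 - z)*z + 5 = (1 - z)*z + 5 = z*(1 - z) + 5 = 5 + z*(1 - z))
-W(F(2, 10), -85) = -(5 - 1*2*(-1 + 2)) = -(5 - 1*2*1) = -(5 - 2) = -1*3 = -3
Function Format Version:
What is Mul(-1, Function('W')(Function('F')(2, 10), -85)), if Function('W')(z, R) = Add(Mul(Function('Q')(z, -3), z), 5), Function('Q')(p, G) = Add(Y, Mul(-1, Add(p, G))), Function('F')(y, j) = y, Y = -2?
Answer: -3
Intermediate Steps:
Function('Q')(p, G) = Add(-2, Mul(-1, G), Mul(-1, p)) (Function('Q')(p, G) = Add(-2, Mul(-1, Add(p, G))) = Add(-2, Mul(-1, Add(G, p))) = Add(-2, Add(Mul(-1, G), Mul(-1, p))) = Add(-2, Mul(-1, G), Mul(-1, p)))
Function('W')(z, R) = Add(5, Mul(z, Add(1, Mul(-1, z)))) (Function('W')(z, R) = Add(Mul(Add(-2, Mul(-1, -3), Mul(-1, z)), z), 5) = Add(Mul(Add(-2, 3, Mul(-1, z)), z), 5) = Add(Mul(Add(1, Mul(-1, z)), z), 5) = Add(Mul(z, Add(1, Mul(-1, z))), 5) = Add(5, Mul(z, Add(1, Mul(-1, z)))))
Mul(-1, Function('W')(Function('F')(2, 10), -85)) = Mul(-1, Add(5, Mul(-1, 2, Add(-1, 2)))) = Mul(-1, Add(5, Mul(-1, 2, 1))) = Mul(-1, Add(5, -2)) = Mul(-1, 3) = -3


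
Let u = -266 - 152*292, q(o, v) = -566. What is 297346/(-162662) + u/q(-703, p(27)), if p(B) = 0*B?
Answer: 1773640116/23016673 ≈ 77.059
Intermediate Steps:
p(B) = 0
u = -44650 (u = -266 - 44384 = -44650)
297346/(-162662) + u/q(-703, p(27)) = 297346/(-162662) - 44650/(-566) = 297346*(-1/162662) - 44650*(-1/566) = -148673/81331 + 22325/283 = 1773640116/23016673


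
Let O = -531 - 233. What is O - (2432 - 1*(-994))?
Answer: -4190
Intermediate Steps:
O = -764
O - (2432 - 1*(-994)) = -764 - (2432 - 1*(-994)) = -764 - (2432 + 994) = -764 - 1*3426 = -764 - 3426 = -4190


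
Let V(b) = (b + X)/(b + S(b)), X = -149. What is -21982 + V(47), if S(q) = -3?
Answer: -483655/22 ≈ -21984.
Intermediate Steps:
V(b) = (-149 + b)/(-3 + b) (V(b) = (b - 149)/(b - 3) = (-149 + b)/(-3 + b))
-21982 + V(47) = -21982 + (-149 + 47)/(-3 + 47) = -21982 - 102/44 = -21982 + (1/44)*(-102) = -21982 - 51/22 = -483655/22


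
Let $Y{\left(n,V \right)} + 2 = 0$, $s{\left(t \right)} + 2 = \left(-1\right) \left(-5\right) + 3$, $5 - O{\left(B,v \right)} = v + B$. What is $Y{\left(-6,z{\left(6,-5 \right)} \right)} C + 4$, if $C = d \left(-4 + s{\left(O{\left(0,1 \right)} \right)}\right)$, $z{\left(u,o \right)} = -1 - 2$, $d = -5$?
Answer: $24$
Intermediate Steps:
$O{\left(B,v \right)} = 5 - B - v$ ($O{\left(B,v \right)} = 5 - \left(v + B\right) = 5 - \left(B + v\right) = 5 - B - v$)
$s{\left(t \right)} = 6$ ($s{\left(t \right)} = -2 + \left(\left(-1\right) \left(-5\right) + 3\right) = -2 + \left(5 + 3\right) = -2 + 8 = 6$)
$z{\left(u,o \right)} = -3$
$Y{\left(n,V \right)} = -2$ ($Y{\left(n,V \right)} = -2 + 0 = -2$)
$C = -10$ ($C = - 5 \left(-4 + 6\right) = \left(-5\right) 2 = -10$)
$Y{\left(-6,z{\left(6,-5 \right)} \right)} C + 4 = \left(-2\right) \left(-10\right) + 4 = 20 + 4 = 24$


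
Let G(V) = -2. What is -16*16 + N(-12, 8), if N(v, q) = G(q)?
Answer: -258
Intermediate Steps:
N(v, q) = -2
-16*16 + N(-12, 8) = -16*16 - 2 = -256 - 2 = -258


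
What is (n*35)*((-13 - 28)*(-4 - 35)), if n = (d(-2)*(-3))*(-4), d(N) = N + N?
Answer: -2686320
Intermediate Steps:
d(N) = 2*N
n = -48 (n = ((2*(-2))*(-3))*(-4) = -4*(-3)*(-4) = 12*(-4) = -48)
(n*35)*((-13 - 28)*(-4 - 35)) = (-48*35)*((-13 - 28)*(-4 - 35)) = -(-68880)*(-39) = -1680*1599 = -2686320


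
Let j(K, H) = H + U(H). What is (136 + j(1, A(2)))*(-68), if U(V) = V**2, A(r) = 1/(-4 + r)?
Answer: -9231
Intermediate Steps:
j(K, H) = H + H**2
(136 + j(1, A(2)))*(-68) = (136 + (1 + 1/(-4 + 2))/(-4 + 2))*(-68) = (136 + (1 + 1/(-2))/(-2))*(-68) = (136 - (1 - 1/2)/2)*(-68) = (136 - 1/2*1/2)*(-68) = (136 - 1/4)*(-68) = (543/4)*(-68) = -9231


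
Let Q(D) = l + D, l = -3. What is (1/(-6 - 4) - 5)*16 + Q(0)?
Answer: -423/5 ≈ -84.600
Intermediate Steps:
Q(D) = -3 + D
(1/(-6 - 4) - 5)*16 + Q(0) = (1/(-6 - 4) - 5)*16 + (-3 + 0) = (1/(-10) - 5)*16 - 3 = (-⅒ - 5)*16 - 3 = -51/10*16 - 3 = -408/5 - 3 = -423/5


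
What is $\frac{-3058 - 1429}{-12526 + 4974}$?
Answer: $\frac{4487}{7552} \approx 0.59415$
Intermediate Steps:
$\frac{-3058 - 1429}{-12526 + 4974} = - \frac{4487}{-7552} = \left(-4487\right) \left(- \frac{1}{7552}\right) = \frac{4487}{7552}$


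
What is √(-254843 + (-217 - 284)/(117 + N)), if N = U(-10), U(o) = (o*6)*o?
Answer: 6*I*√404359081/239 ≈ 504.82*I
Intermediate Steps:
U(o) = 6*o² (U(o) = (6*o)*o = 6*o²)
N = 600 (N = 6*(-10)² = 6*100 = 600)
√(-254843 + (-217 - 284)/(117 + N)) = √(-254843 + (-217 - 284)/(117 + 600)) = √(-254843 - 501/717) = √(-254843 - 501*1/717) = √(-254843 - 167/239) = √(-60907644/239) = 6*I*√404359081/239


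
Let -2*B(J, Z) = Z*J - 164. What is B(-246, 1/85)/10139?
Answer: 7093/861815 ≈ 0.0082303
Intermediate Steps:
B(J, Z) = 82 - J*Z/2 (B(J, Z) = -(Z*J - 164)/2 = -(J*Z - 164)/2 = -(-164 + J*Z)/2 = 82 - J*Z/2)
B(-246, 1/85)/10139 = (82 - ½*(-246)/85)/10139 = (82 - ½*(-246)*1/85)*(1/10139) = (82 + 123/85)*(1/10139) = (7093/85)*(1/10139) = 7093/861815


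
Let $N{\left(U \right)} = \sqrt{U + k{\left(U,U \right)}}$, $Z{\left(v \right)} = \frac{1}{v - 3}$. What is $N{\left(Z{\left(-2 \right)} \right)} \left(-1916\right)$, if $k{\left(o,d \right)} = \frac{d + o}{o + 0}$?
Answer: $- \frac{5748 \sqrt{5}}{5} \approx -2570.6$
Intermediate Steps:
$k{\left(o,d \right)} = \frac{d + o}{o}$
$Z{\left(v \right)} = \frac{1}{-3 + v}$
$N{\left(U \right)} = \sqrt{2 + U}$ ($N{\left(U \right)} = \sqrt{U + \frac{U + U}{U}} = \sqrt{U + \frac{2 U}{U}} = \sqrt{U + 2} = \sqrt{2 + U}$)
$N{\left(Z{\left(-2 \right)} \right)} \left(-1916\right) = \sqrt{2 + \frac{1}{-3 - 2}} \left(-1916\right) = \sqrt{2 + \frac{1}{-5}} \left(-1916\right) = \sqrt{2 - \frac{1}{5}} \left(-1916\right) = \sqrt{\frac{9}{5}} \left(-1916\right) = \frac{3 \sqrt{5}}{5} \left(-1916\right) = - \frac{5748 \sqrt{5}}{5}$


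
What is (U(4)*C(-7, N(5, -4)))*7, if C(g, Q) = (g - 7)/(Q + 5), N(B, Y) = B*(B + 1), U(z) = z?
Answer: -56/5 ≈ -11.200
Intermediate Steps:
N(B, Y) = B*(1 + B)
C(g, Q) = (-7 + g)/(5 + Q)
(U(4)*C(-7, N(5, -4)))*7 = (4*((-7 - 7)/(5 + 5*(1 + 5))))*7 = (4*(-14/(5 + 5*6)))*7 = (4*(-14/(5 + 30)))*7 = (4*(-14/35))*7 = (4*((1/35)*(-14)))*7 = (4*(-⅖))*7 = -8/5*7 = -56/5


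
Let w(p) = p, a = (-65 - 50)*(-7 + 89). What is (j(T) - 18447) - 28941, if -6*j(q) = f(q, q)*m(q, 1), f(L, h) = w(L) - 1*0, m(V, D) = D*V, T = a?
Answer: -44604614/3 ≈ -1.4868e+7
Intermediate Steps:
a = -9430 (a = -115*82 = -9430)
T = -9430
f(L, h) = L (f(L, h) = L - 1*0 = L + 0 = L)
j(q) = -q**2/6 (j(q) = -q*1*q/6 = -q*q/6 = -q**2/6)
(j(T) - 18447) - 28941 = (-1/6*(-9430)**2 - 18447) - 28941 = (-1/6*88924900 - 18447) - 28941 = (-44462450/3 - 18447) - 28941 = -44517791/3 - 28941 = -44604614/3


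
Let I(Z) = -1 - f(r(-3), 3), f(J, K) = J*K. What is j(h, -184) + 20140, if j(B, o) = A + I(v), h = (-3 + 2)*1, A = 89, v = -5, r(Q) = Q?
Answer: 20237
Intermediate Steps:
h = -1 (h = -1*1 = -1)
I(Z) = 8 (I(Z) = -1 - (-3)*3 = -1 - 1*(-9) = -1 + 9 = 8)
j(B, o) = 97 (j(B, o) = 89 + 8 = 97)
j(h, -184) + 20140 = 97 + 20140 = 20237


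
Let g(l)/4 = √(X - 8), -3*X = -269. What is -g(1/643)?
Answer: -28*√15/3 ≈ -36.148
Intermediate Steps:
X = 269/3 (X = -⅓*(-269) = 269/3 ≈ 89.667)
g(l) = 28*√15/3 (g(l) = 4*√(269/3 - 8) = 4*√(245/3) = 4*(7*√15/3) = 28*√15/3)
-g(1/643) = -28*√15/3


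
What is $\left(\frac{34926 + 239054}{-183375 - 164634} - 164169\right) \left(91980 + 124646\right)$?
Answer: $- \frac{12376398700967626}{348009} \approx -3.5563 \cdot 10^{10}$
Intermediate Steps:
$\left(\frac{34926 + 239054}{-183375 - 164634} - 164169\right) \left(91980 + 124646\right) = \left(\frac{273980}{-183375 - 164634} - 164169\right) 216626 = \left(\frac{273980}{-348009} - 164169\right) 216626 = \left(273980 \left(- \frac{1}{348009}\right) - 164169\right) 216626 = \left(- \frac{273980}{348009} - 164169\right) 216626 = \left(- \frac{57132563501}{348009}\right) 216626 = - \frac{12376398700967626}{348009}$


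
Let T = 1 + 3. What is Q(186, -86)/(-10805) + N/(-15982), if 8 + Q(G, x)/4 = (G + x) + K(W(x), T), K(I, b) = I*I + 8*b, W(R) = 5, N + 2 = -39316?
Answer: 207652859/86342755 ≈ 2.4050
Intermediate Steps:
T = 4
N = -39318 (N = -2 - 39316 = -39318)
K(I, b) = I**2 + 8*b
Q(G, x) = 196 + 4*G + 4*x (Q(G, x) = -32 + 4*((G + x) + (5**2 + 8*4)) = -32 + 4*((G + x) + (25 + 32)) = -32 + 4*((G + x) + 57) = -32 + 4*(57 + G + x) = -32 + (228 + 4*G + 4*x) = 196 + 4*G + 4*x)
Q(186, -86)/(-10805) + N/(-15982) = (196 + 4*186 + 4*(-86))/(-10805) - 39318/(-15982) = (196 + 744 - 344)*(-1/10805) - 39318*(-1/15982) = 596*(-1/10805) + 19659/7991 = -596/10805 + 19659/7991 = 207652859/86342755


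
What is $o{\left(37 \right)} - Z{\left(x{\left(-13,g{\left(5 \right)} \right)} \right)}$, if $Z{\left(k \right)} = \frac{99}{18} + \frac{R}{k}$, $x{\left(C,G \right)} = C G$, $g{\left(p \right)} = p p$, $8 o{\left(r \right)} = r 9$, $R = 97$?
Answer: $\frac{94701}{2600} \approx 36.423$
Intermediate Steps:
$o{\left(r \right)} = \frac{9 r}{8}$ ($o{\left(r \right)} = \frac{r 9}{8} = \frac{9 r}{8}$)
$g{\left(p \right)} = p^{2}$
$Z{\left(k \right)} = \frac{11}{2} + \frac{97}{k}$ ($Z{\left(k \right)} = \frac{99}{18} + \frac{97}{k} = 99 \cdot \frac{1}{18} + \frac{97}{k} = \frac{11}{2} + \frac{97}{k}$)
$o{\left(37 \right)} - Z{\left(x{\left(-13,g{\left(5 \right)} \right)} \right)} = \frac{9}{8} \cdot 37 - \left(\frac{11}{2} + \frac{97}{\left(-13\right) 5^{2}}\right) = \frac{333}{8} - \left(\frac{11}{2} + \frac{97}{\left(-13\right) 25}\right) = \frac{333}{8} - \left(\frac{11}{2} + \frac{97}{-325}\right) = \frac{333}{8} - \left(\frac{11}{2} + 97 \left(- \frac{1}{325}\right)\right) = \frac{333}{8} - \left(\frac{11}{2} - \frac{97}{325}\right) = \frac{333}{8} - \frac{3381}{650} = \frac{94701}{2600}$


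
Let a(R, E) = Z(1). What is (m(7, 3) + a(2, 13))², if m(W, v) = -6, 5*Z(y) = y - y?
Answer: 36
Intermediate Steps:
Z(y) = 0 (Z(y) = (y - y)/5 = (⅕)*0 = 0)
a(R, E) = 0
(m(7, 3) + a(2, 13))² = (-6 + 0)² = (-6)² = 36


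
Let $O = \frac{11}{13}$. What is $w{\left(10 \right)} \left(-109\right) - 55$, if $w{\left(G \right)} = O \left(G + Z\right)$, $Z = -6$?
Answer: $- \frac{5511}{13} \approx -423.92$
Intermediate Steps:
$O = \frac{11}{13}$ ($O = 11 \cdot \frac{1}{13} = \frac{11}{13} \approx 0.84615$)
$w{\left(G \right)} = - \frac{66}{13} + \frac{11 G}{13}$ ($w{\left(G \right)} = \frac{11 \left(G - 6\right)}{13} = \frac{11 \left(-6 + G\right)}{13} = - \frac{66}{13} + \frac{11 G}{13}$)
$w{\left(10 \right)} \left(-109\right) - 55 = \left(- \frac{66}{13} + \frac{11}{13} \cdot 10\right) \left(-109\right) - 55 = \left(- \frac{66}{13} + \frac{110}{13}\right) \left(-109\right) - 55 = \frac{44}{13} \left(-109\right) - 55 = - \frac{4796}{13} - 55 = - \frac{5511}{13}$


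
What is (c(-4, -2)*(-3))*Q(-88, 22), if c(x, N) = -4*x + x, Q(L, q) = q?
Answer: -792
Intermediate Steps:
c(x, N) = -3*x
(c(-4, -2)*(-3))*Q(-88, 22) = (-3*(-4)*(-3))*22 = (12*(-3))*22 = -36*22 = -792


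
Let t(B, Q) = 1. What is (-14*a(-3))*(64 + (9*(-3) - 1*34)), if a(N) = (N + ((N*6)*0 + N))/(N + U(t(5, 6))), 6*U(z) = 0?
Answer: -84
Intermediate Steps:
U(z) = 0 (U(z) = (⅙)*0 = 0)
a(N) = 2 (a(N) = (N + ((N*6)*0 + N))/(N + 0) = (N + ((6*N)*0 + N))/N = (N + (0 + N))/N = (N + N)/N = (2*N)/N = 2)
(-14*a(-3))*(64 + (9*(-3) - 1*34)) = (-14*2)*(64 + (9*(-3) - 1*34)) = -28*(64 + (-27 - 34)) = -28*(64 - 61) = -28*3 = -84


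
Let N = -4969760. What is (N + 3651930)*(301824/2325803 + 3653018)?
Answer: -11196547938227106740/2325803 ≈ -4.8141e+12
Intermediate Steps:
(N + 3651930)*(301824/2325803 + 3653018) = (-4969760 + 3651930)*(301824/2325803 + 3653018) = -1317830*(301824*(1/2325803) + 3653018) = -1317830*(301824/2325803 + 3653018) = -1317830*8496200525278/2325803 = -11196547938227106740/2325803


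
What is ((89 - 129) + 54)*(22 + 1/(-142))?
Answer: 21861/71 ≈ 307.90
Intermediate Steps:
((89 - 129) + 54)*(22 + 1/(-142)) = (-40 + 54)*(22 - 1/142) = 14*(3123/142) = 21861/71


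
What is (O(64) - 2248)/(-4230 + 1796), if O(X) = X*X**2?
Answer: -129948/1217 ≈ -106.78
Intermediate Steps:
O(X) = X**3
(O(64) - 2248)/(-4230 + 1796) = (64**3 - 2248)/(-4230 + 1796) = (262144 - 2248)/(-2434) = 259896*(-1/2434) = -129948/1217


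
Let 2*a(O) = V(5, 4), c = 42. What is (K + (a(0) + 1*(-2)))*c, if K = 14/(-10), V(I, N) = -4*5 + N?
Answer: -2394/5 ≈ -478.80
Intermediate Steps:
V(I, N) = -20 + N
a(O) = -8 (a(O) = (-20 + 4)/2 = (1/2)*(-16) = -8)
K = -7/5 (K = 14*(-1/10) = -7/5 ≈ -1.4000)
(K + (a(0) + 1*(-2)))*c = (-7/5 + (-8 + 1*(-2)))*42 = (-7/5 + (-8 - 2))*42 = (-7/5 - 10)*42 = -57/5*42 = -2394/5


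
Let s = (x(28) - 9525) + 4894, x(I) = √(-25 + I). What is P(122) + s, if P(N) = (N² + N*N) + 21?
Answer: 25158 + √3 ≈ 25160.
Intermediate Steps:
P(N) = 21 + 2*N² (P(N) = (N² + N²) + 21 = 2*N² + 21 = 21 + 2*N²)
s = -4631 + √3 (s = (√(-25 + 28) - 9525) + 4894 = (√3 - 9525) + 4894 = (-9525 + √3) + 4894 = -4631 + √3 ≈ -4629.3)
P(122) + s = (21 + 2*122²) + (-4631 + √3) = (21 + 2*14884) + (-4631 + √3) = (21 + 29768) + (-4631 + √3) = 29789 + (-4631 + √3) = 25158 + √3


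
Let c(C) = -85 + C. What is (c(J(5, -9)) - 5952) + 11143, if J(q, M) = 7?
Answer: 5113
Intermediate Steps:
(c(J(5, -9)) - 5952) + 11143 = ((-85 + 7) - 5952) + 11143 = (-78 - 5952) + 11143 = -6030 + 11143 = 5113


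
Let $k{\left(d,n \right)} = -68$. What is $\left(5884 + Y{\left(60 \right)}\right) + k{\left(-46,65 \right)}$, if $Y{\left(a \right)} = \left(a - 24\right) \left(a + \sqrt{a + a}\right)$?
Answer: $7976 + 72 \sqrt{30} \approx 8370.4$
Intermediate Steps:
$Y{\left(a \right)} = \left(-24 + a\right) \left(a + \sqrt{2} \sqrt{a}\right)$ ($Y{\left(a \right)} = \left(-24 + a\right) \left(a + \sqrt{2 a}\right) = \left(-24 + a\right) \left(a + \sqrt{2} \sqrt{a}\right)$)
$\left(5884 + Y{\left(60 \right)}\right) + k{\left(-46,65 \right)} = \left(5884 + \left(60^{2} - 1440 + \sqrt{2} \cdot 60^{\frac{3}{2}} - 24 \sqrt{2} \sqrt{60}\right)\right) - 68 = \left(5884 + \left(3600 - 1440 + \sqrt{2} \cdot 120 \sqrt{15} - 24 \sqrt{2} \cdot 2 \sqrt{15}\right)\right) - 68 = \left(5884 + \left(3600 - 1440 + 120 \sqrt{30} - 48 \sqrt{30}\right)\right) - 68 = \left(5884 + \left(2160 + 72 \sqrt{30}\right)\right) - 68 = \left(8044 + 72 \sqrt{30}\right) - 68 = 7976 + 72 \sqrt{30}$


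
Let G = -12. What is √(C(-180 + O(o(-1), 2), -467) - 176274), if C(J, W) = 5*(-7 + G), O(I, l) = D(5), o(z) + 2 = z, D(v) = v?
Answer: I*√176369 ≈ 419.96*I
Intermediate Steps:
o(z) = -2 + z
O(I, l) = 5
C(J, W) = -95 (C(J, W) = 5*(-7 - 12) = 5*(-19) = -95)
√(C(-180 + O(o(-1), 2), -467) - 176274) = √(-95 - 176274) = √(-176369) = I*√176369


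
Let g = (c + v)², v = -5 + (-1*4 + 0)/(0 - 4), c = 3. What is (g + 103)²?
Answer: 10816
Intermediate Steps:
v = -4 (v = -5 + (-4 + 0)/(-4) = -5 - 4*(-¼) = -5 + 1 = -4)
g = 1 (g = (3 - 4)² = (-1)² = 1)
(g + 103)² = (1 + 103)² = 104² = 10816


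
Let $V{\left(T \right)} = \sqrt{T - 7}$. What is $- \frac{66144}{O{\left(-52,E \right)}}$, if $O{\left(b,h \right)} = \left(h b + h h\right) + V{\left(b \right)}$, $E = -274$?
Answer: $- \frac{1969415552}{2659592345} + \frac{22048 i \sqrt{59}}{2659592345} \approx -0.7405 + 6.3677 \cdot 10^{-5} i$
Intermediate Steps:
$V{\left(T \right)} = \sqrt{-7 + T}$
$O{\left(b,h \right)} = h^{2} + \sqrt{-7 + b} + b h$ ($O{\left(b,h \right)} = \left(h b + h h\right) + \sqrt{-7 + b} = \left(b h + h^{2}\right) + \sqrt{-7 + b} = \left(h^{2} + b h\right) + \sqrt{-7 + b} = h^{2} + \sqrt{-7 + b} + b h$)
$- \frac{66144}{O{\left(-52,E \right)}} = - \frac{66144}{\left(-274\right)^{2} + \sqrt{-7 - 52} - -14248} = - \frac{66144}{75076 + \sqrt{-59} + 14248} = - \frac{66144}{75076 + i \sqrt{59} + 14248} = - \frac{66144}{89324 + i \sqrt{59}}$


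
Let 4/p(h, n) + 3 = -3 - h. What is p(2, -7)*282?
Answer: -141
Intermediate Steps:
p(h, n) = 4/(-6 - h) (p(h, n) = 4/(-3 + (-3 - h)) = 4/(-6 - h))
p(2, -7)*282 = -4/(6 + 2)*282 = -4/8*282 = -4*1/8*282 = -1/2*282 = -141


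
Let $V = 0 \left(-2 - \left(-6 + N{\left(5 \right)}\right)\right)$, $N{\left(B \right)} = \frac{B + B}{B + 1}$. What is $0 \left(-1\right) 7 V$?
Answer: $0$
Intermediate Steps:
$N{\left(B \right)} = \frac{2 B}{1 + B}$
$V = 0$ ($V = 0 \left(-2 + \left(6 - 2 \cdot 5 \frac{1}{1 + 5}\right)\right) = 0 \left(-2 + \left(6 - 2 \cdot 5 \cdot \frac{1}{6}\right)\right) = 0 \left(-2 + \left(6 - \frac{5}{3}\right)\right) = 0 \left(-2 + \frac{13}{3}\right) = 0 \cdot \frac{7}{3} = 0$)
$0 \left(-1\right) 7 V = 0 \left(-1\right) 7 \cdot 0 = 0 \cdot 7 \cdot 0 = 0 \cdot 0 = 0$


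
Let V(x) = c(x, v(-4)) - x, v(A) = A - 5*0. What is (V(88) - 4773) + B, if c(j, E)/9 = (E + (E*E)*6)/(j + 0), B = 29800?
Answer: 548865/22 ≈ 24948.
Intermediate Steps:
v(A) = A (v(A) = A + 0 = A)
c(j, E) = 9*(E + 6*E²)/j (c(j, E) = 9*((E + (E*E)*6)/(j + 0)) = 9*((E + E²*6)/j) = 9*((E + 6*E²)/j) = 9*(E + 6*E²)/j)
V(x) = -x + 828/x (V(x) = 9*(-4)*(1 + 6*(-4))/x - x = 9*(-4)*(1 - 24)/x - x = 9*(-4)*(-23)/x - x = 828/x - x = -x + 828/x)
(V(88) - 4773) + B = ((-1*88 + 828/88) - 4773) + 29800 = ((-88 + 828*(1/88)) - 4773) + 29800 = ((-88 + 207/22) - 4773) + 29800 = (-1729/22 - 4773) + 29800 = -106735/22 + 29800 = 548865/22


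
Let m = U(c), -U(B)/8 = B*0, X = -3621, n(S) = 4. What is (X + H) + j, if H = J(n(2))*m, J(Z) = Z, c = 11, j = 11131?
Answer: 7510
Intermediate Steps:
U(B) = 0 (U(B) = -8*B*0 = -8*0 = 0)
m = 0
H = 0 (H = 4*0 = 0)
(X + H) + j = (-3621 + 0) + 11131 = -3621 + 11131 = 7510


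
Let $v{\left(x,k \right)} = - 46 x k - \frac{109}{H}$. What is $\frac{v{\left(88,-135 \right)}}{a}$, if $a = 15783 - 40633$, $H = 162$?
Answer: $- \frac{12647093}{575100} \approx -21.991$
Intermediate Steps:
$a = -24850$ ($a = 15783 - 40633 = -24850$)
$v{\left(x,k \right)} = - \frac{109}{162} - 46 k x$ ($v{\left(x,k \right)} = - 46 x k - \frac{109}{162} = - 46 k x - \frac{109}{162} = - \frac{109}{162} - 46 k x$)
$\frac{v{\left(88,-135 \right)}}{a} = \frac{- \frac{109}{162} - \left(-6210\right) 88}{-24850} = \left(- \frac{109}{162} + 546480\right) \left(- \frac{1}{24850}\right) = \frac{88529651}{162} \left(- \frac{1}{24850}\right) = - \frac{12647093}{575100}$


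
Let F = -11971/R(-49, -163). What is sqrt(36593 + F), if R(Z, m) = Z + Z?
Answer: sqrt(7196170)/14 ≈ 191.61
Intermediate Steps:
R(Z, m) = 2*Z
F = 11971/98 (F = -11971/(2*(-49)) = -11971/(-98) = -11971*(-1/98) = 11971/98 ≈ 122.15)
sqrt(36593 + F) = sqrt(36593 + 11971/98) = sqrt(3598085/98) = sqrt(7196170)/14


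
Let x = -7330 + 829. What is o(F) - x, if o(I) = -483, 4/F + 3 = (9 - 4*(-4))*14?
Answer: 6018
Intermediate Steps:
F = 4/347 (F = 4/(-3 + (9 - 4*(-4))*14) = 4/(-3 + (9 + 16)*14) = 4/(-3 + 25*14) = 4/(-3 + 350) = 4/347 ≈ 0.011527)
x = -6501
o(F) - x = -483 - 1*(-6501) = -483 + 6501 = 6018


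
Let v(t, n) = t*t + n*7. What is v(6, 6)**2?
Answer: 6084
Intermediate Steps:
v(t, n) = t**2 + 7*n
v(6, 6)**2 = (6**2 + 7*6)**2 = (36 + 42)**2 = 78**2 = 6084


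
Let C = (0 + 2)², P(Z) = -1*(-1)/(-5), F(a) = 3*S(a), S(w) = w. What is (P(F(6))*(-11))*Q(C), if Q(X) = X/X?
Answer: 11/5 ≈ 2.2000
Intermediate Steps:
F(a) = 3*a
P(Z) = -⅕ (P(Z) = 1*(-⅕) = -⅕)
C = 4 (C = 2² = 4)
Q(X) = 1
(P(F(6))*(-11))*Q(C) = -⅕*(-11)*1 = (11/5)*1 = 11/5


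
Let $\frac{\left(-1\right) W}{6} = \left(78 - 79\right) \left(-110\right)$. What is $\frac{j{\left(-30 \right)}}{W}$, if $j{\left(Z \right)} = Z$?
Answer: $\frac{1}{22} \approx 0.045455$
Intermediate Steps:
$W = -660$ ($W = - 6 \left(78 - 79\right) \left(-110\right) = - 6 \left(\left(-1\right) \left(-110\right)\right) = \left(-6\right) 110 = -660$)
$\frac{j{\left(-30 \right)}}{W} = - \frac{30}{-660} = \left(-30\right) \left(- \frac{1}{660}\right) = \frac{1}{22}$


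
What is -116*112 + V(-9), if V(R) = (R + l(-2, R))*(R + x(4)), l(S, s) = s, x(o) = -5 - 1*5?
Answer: -12650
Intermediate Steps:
x(o) = -10 (x(o) = -5 - 5 = -10)
V(R) = 2*R*(-10 + R) (V(R) = (R + R)*(R - 10) = (2*R)*(-10 + R) = 2*R*(-10 + R))
-116*112 + V(-9) = -116*112 + 2*(-9)*(-10 - 9) = -12992 + 2*(-9)*(-19) = -12992 + 342 = -12650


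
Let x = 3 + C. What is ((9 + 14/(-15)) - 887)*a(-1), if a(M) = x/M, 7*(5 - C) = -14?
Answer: 26368/3 ≈ 8789.3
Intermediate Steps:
C = 7 (C = 5 - ⅐*(-14) = 5 + 2 = 7)
x = 10 (x = 3 + 7 = 10)
a(M) = 10/M
((9 + 14/(-15)) - 887)*a(-1) = ((9 + 14/(-15)) - 887)*(10/(-1)) = ((9 + 14*(-1/15)) - 887)*(10*(-1)) = ((9 - 14/15) - 887)*(-10) = (121/15 - 887)*(-10) = -13184/15*(-10) = 26368/3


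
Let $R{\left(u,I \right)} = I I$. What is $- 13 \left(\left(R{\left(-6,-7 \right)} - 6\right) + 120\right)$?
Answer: $-2119$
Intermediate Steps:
$R{\left(u,I \right)} = I^{2}$
$- 13 \left(\left(R{\left(-6,-7 \right)} - 6\right) + 120\right) = - 13 \left(\left(\left(-7\right)^{2} - 6\right) + 120\right) = - 13 \left(\left(49 - 6\right) + 120\right) = - 13 \left(43 + 120\right) = \left(-13\right) 163 = -2119$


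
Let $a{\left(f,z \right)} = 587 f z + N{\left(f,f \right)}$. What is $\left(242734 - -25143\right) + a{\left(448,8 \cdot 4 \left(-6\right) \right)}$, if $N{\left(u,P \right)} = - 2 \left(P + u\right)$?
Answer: $-50225307$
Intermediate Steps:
$N{\left(u,P \right)} = - 2 P - 2 u$
$a{\left(f,z \right)} = - 4 f + 587 f z$ ($a{\left(f,z \right)} = 587 f z - 4 f = - 4 f + 587 f z$)
$\left(242734 - -25143\right) + a{\left(448,8 \cdot 4 \left(-6\right) \right)} = \left(242734 - -25143\right) + 448 \left(-4 + 587 \cdot 8 \cdot 4 \left(-6\right)\right) = \left(242734 + 25143\right) + 448 \left(-4 + 587 \cdot 32 \left(-6\right)\right) = 267877 + 448 \left(-4 + 587 \left(-192\right)\right) = 267877 + 448 \left(-4 - 112704\right) = 267877 + 448 \left(-112708\right) = 267877 - 50493184 = -50225307$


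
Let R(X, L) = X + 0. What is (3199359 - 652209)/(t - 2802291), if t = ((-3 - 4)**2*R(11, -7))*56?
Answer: -2547150/2772107 ≈ -0.91885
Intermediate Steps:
R(X, L) = X
t = 30184 (t = ((-3 - 4)**2*11)*56 = ((-7)**2*11)*56 = (49*11)*56 = 539*56 = 30184)
(3199359 - 652209)/(t - 2802291) = (3199359 - 652209)/(30184 - 2802291) = 2547150/(-2772107) = 2547150*(-1/2772107) = -2547150/2772107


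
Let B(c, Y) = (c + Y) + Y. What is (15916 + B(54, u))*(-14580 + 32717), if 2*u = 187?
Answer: 293039509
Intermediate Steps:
u = 187/2 (u = (1/2)*187 = 187/2 ≈ 93.500)
B(c, Y) = c + 2*Y (B(c, Y) = (Y + c) + Y = c + 2*Y)
(15916 + B(54, u))*(-14580 + 32717) = (15916 + (54 + 2*(187/2)))*(-14580 + 32717) = (15916 + (54 + 187))*18137 = (15916 + 241)*18137 = 16157*18137 = 293039509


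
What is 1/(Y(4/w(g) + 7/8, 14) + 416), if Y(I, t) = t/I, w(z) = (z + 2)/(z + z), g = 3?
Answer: 227/94992 ≈ 0.0023897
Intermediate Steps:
w(z) = (2 + z)/(2*z) (w(z) = (2 + z)/((2*z)) = (2 + z)*(1/(2*z)) = (2 + z)/(2*z))
1/(Y(4/w(g) + 7/8, 14) + 416) = 1/(14/(4/(((½)*(2 + 3)/3)) + 7/8) + 416) = 1/(14/(4/(((½)*(⅓)*5)) + 7*(⅛)) + 416) = 1/(14/(4/(⅚) + 7/8) + 416) = 1/(14/(4*(6/5) + 7/8) + 416) = 1/(14/(24/5 + 7/8) + 416) = 1/(14/(227/40) + 416) = 1/(14*(40/227) + 416) = 1/(560/227 + 416) = 1/(94992/227) = 227/94992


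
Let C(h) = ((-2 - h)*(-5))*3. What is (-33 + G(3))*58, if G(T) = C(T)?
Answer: 2436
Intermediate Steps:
C(h) = 30 + 15*h (C(h) = (10 + 5*h)*3 = 30 + 15*h)
G(T) = 30 + 15*T
(-33 + G(3))*58 = (-33 + (30 + 15*3))*58 = (-33 + (30 + 45))*58 = (-33 + 75)*58 = 42*58 = 2436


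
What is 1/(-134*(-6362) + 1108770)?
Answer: 1/1961278 ≈ 5.0987e-7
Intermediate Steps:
1/(-134*(-6362) + 1108770) = 1/(852508 + 1108770) = 1/1961278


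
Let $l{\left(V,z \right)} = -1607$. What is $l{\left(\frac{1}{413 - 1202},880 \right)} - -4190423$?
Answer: $4188816$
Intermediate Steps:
$l{\left(\frac{1}{413 - 1202},880 \right)} - -4190423 = -1607 - -4190423 = -1607 + 4190423 = 4188816$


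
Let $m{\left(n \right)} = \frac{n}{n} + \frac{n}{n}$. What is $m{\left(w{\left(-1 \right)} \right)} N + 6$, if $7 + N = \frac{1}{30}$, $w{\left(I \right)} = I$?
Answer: $- \frac{119}{15} \approx -7.9333$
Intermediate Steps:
$m{\left(n \right)} = 2$ ($m{\left(n \right)} = 1 + 1 = 2$)
$N = - \frac{209}{30}$ ($N = -7 + \frac{1}{30} = - \frac{209}{30} \approx -6.9667$)
$m{\left(w{\left(-1 \right)} \right)} N + 6 = 2 \left(- \frac{209}{30}\right) + 6 = - \frac{209}{15} + 6 = - \frac{119}{15}$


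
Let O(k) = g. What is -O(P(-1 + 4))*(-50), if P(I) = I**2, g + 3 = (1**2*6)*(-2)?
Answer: -750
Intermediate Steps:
g = -15 (g = -3 + (1**2*6)*(-2) = -3 + (1*6)*(-2) = -3 + 6*(-2) = -3 - 12 = -15)
O(k) = -15
-O(P(-1 + 4))*(-50) = -1*(-15)*(-50) = 15*(-50) = -750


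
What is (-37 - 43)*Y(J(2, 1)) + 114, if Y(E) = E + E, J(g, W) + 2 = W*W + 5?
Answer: -526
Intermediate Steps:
J(g, W) = 3 + W**2 (J(g, W) = -2 + (W*W + 5) = -2 + (W**2 + 5) = -2 + (5 + W**2) = 3 + W**2)
Y(E) = 2*E
(-37 - 43)*Y(J(2, 1)) + 114 = (-37 - 43)*(2*(3 + 1**2)) + 114 = -160*(3 + 1) + 114 = -160*4 + 114 = -80*8 + 114 = -640 + 114 = -526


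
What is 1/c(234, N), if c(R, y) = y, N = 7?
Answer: ⅐ ≈ 0.14286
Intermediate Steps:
1/c(234, N) = 1/7 = ⅐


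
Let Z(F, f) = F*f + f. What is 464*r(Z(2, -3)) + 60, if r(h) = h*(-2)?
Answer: 8412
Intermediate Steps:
Z(F, f) = f + F*f
r(h) = -2*h
464*r(Z(2, -3)) + 60 = 464*(-(-6)*(1 + 2)) + 60 = 464*(-(-6)*3) + 60 = 464*(-2*(-9)) + 60 = 464*18 + 60 = 8352 + 60 = 8412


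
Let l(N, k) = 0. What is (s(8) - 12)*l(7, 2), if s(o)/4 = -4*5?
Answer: 0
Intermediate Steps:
s(o) = -80 (s(o) = 4*(-4*5) = 4*(-20) = -80)
(s(8) - 12)*l(7, 2) = (-80 - 12)*0 = -92*0 = 0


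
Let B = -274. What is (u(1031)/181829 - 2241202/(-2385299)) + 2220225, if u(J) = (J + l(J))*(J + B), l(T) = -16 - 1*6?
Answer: 962950516411194520/433716531871 ≈ 2.2202e+6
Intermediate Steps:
l(T) = -22 (l(T) = -16 - 6 = -22)
u(J) = (-274 + J)*(-22 + J) (u(J) = (J - 22)*(J - 274) = (-22 + J)*(-274 + J) = (-274 + J)*(-22 + J))
(u(1031)/181829 - 2241202/(-2385299)) + 2220225 = ((6028 + 1031² - 296*1031)/181829 - 2241202/(-2385299)) + 2220225 = ((6028 + 1062961 - 305176)*(1/181829) - 2241202*(-1/2385299)) + 2220225 = (763813*(1/181829) + 2241202/2385299) + 2220225 = (763813/181829 + 2241202/2385299) + 2220225 = 2229437903545/433716531871 + 2220225 = 962950516411194520/433716531871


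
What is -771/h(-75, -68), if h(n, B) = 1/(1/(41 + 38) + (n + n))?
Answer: 9135579/79 ≈ 1.1564e+5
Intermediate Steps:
h(n, B) = 1/(1/79 + 2*n)
-771/h(-75, -68) = -771/(79/(1 + 158*(-75))) = -771/(79/(1 - 11850)) = -771/(79/(-11849)) = -771/(79*(-1/11849)) = -771/(-79/11849) = -771*(-11849/79) = 9135579/79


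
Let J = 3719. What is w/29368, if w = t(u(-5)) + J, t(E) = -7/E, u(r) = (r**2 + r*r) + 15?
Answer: 30216/238615 ≈ 0.12663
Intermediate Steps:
u(r) = 15 + 2*r**2 (u(r) = (r**2 + r**2) + 15 = 2*r**2 + 15 = 15 + 2*r**2)
w = 241728/65 (w = -7/(15 + 2*(-5)**2) + 3719 = -7/(15 + 2*25) + 3719 = -7/(15 + 50) + 3719 = -7/65 + 3719 = 241728/65 ≈ 3718.9)
w/29368 = (241728/65)/29368 = (241728/65)*(1/29368) = 30216/238615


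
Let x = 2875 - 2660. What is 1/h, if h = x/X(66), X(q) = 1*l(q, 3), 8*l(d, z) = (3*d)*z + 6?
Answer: 15/43 ≈ 0.34884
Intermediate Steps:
x = 215
l(d, z) = ¾ + 3*d*z/8 (l(d, z) = ((3*d)*z + 6)/8 = (3*d*z + 6)/8 = (6 + 3*d*z)/8 = ¾ + 3*d*z/8)
X(q) = ¾ + 9*q/8 (X(q) = 1*(¾ + (3/8)*q*3) = 1*(¾ + 9*q/8) = ¾ + 9*q/8)
h = 43/15 (h = 215/(¾ + (9/8)*66) = 215/(¾ + 297/4) = 215/75 = 215*(1/75) = 43/15 ≈ 2.8667)
1/h = 1/(43/15) = 15/43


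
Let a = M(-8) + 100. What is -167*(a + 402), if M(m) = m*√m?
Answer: -83834 + 2672*I*√2 ≈ -83834.0 + 3778.8*I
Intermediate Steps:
M(m) = m^(3/2)
a = 100 - 16*I*√2 (a = (-8)^(3/2) + 100 = -16*I*√2 + 100 = 100 - 16*I*√2 ≈ 100.0 - 22.627*I)
-167*(a + 402) = -167*((100 - 16*I*√2) + 402) = -167*(502 - 16*I*√2) = -83834 + 2672*I*√2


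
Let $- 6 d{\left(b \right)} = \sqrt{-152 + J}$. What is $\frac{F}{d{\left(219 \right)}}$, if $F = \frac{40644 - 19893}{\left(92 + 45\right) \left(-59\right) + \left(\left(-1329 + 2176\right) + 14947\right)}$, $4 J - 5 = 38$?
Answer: $\frac{249012 i \sqrt{565}}{4356715} \approx 1.3586 i$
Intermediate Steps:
$J = \frac{43}{4}$ ($J = \frac{5}{4} + \frac{1}{4} \cdot 38 = \frac{5}{4} + \frac{19}{2} = \frac{43}{4} \approx 10.75$)
$d{\left(b \right)} = - \frac{i \sqrt{565}}{12}$ ($d{\left(b \right)} = - \frac{\sqrt{-152 + \frac{43}{4}}}{6} = - \frac{\sqrt{- \frac{565}{4}}}{6} = - \frac{\frac{1}{2} i \sqrt{565}}{6} = - \frac{i \sqrt{565}}{12}$)
$F = \frac{20751}{7711}$ ($F = \frac{20751}{137 \left(-59\right) + \left(847 + 14947\right)} = \frac{20751}{-8083 + 15794} = \frac{20751}{7711} \approx 2.6911$)
$\frac{F}{d{\left(219 \right)}} = \frac{20751}{7711 \left(- \frac{i \sqrt{565}}{12}\right)} = \frac{20751 \frac{12 i \sqrt{565}}{565}}{7711} = \frac{249012 i \sqrt{565}}{4356715}$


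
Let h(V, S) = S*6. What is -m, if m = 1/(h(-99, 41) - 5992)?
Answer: 1/5746 ≈ 0.00017403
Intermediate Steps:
h(V, S) = 6*S
m = -1/5746 (m = 1/(6*41 - 5992) = 1/(246 - 5992) = 1/(-5746) = -1/5746 ≈ -0.00017403)
-m = -1*(-1/5746) = 1/5746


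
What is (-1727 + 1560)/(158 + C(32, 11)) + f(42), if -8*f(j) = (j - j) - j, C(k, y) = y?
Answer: 2881/676 ≈ 4.2618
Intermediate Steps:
f(j) = j/8 (f(j) = -((j - j) - j)/8 = -(0 - j)/8 = -(-1)*j/8 = j/8)
(-1727 + 1560)/(158 + C(32, 11)) + f(42) = (-1727 + 1560)/(158 + 11) + (⅛)*42 = -167/169 + 21/4 = 2881/676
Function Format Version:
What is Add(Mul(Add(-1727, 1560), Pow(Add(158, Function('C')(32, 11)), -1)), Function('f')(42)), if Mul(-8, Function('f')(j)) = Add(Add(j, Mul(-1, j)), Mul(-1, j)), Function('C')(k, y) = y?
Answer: Rational(2881, 676) ≈ 4.2618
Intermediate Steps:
Function('f')(j) = Mul(Rational(1, 8), j) (Function('f')(j) = Mul(Rational(-1, 8), Add(Add(j, Mul(-1, j)), Mul(-1, j))) = Mul(Rational(-1, 8), Add(0, Mul(-1, j))) = Mul(Rational(-1, 8), Mul(-1, j)) = Mul(Rational(1, 8), j))
Add(Mul(Add(-1727, 1560), Pow(Add(158, Function('C')(32, 11)), -1)), Function('f')(42)) = Add(Mul(Add(-1727, 1560), Pow(Add(158, 11), -1)), Mul(Rational(1, 8), 42)) = Add(Mul(-167, Pow(169, -1)), Rational(21, 4)) = Add(Mul(-167, Rational(1, 169)), Rational(21, 4)) = Add(Rational(-167, 169), Rational(21, 4)) = Rational(2881, 676)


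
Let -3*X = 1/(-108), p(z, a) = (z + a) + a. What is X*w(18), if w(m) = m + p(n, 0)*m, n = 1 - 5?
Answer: -⅙ ≈ -0.16667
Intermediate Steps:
n = -4
p(z, a) = z + 2*a (p(z, a) = (a + z) + a = z + 2*a)
w(m) = -3*m (w(m) = m + (-4 + 2*0)*m = m + (-4 + 0)*m = m - 4*m = -3*m)
X = 1/324 (X = -⅓/(-108) = -⅓*(-1/108) = 1/324 ≈ 0.0030864)
X*w(18) = (-3*18)/324 = (1/324)*(-54) = -⅙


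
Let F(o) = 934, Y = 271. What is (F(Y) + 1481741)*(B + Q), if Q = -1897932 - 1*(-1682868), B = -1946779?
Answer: -3205310570025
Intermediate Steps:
Q = -215064 (Q = -1897932 + 1682868 = -215064)
(F(Y) + 1481741)*(B + Q) = (934 + 1481741)*(-1946779 - 215064) = 1482675*(-2161843) = -3205310570025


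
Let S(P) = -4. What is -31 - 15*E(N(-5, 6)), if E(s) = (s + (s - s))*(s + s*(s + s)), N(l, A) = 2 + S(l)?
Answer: 149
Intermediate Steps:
N(l, A) = -2 (N(l, A) = 2 - 4 = -2)
E(s) = s*(s + 2*s²) (E(s) = (s + 0)*(s + s*(2*s)) = s*(s + 2*s²))
-31 - 15*E(N(-5, 6)) = -31 - 15*(-2)²*(1 + 2*(-2)) = -31 - 60*(1 - 4) = -31 - 60*(-3) = -31 - 15*(-12) = -31 + 180 = 149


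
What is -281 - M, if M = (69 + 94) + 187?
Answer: -631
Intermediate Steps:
M = 350 (M = 163 + 187 = 350)
-281 - M = -281 - 1*350 = -281 - 350 = -631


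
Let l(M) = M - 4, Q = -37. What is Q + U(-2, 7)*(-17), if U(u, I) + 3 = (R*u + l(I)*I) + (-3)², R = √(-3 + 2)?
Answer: -496 + 34*I ≈ -496.0 + 34.0*I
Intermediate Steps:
l(M) = -4 + M
R = I (R = √(-1) = I ≈ 1.0*I)
U(u, I) = 6 + I*u + I*(-4 + I) (U(u, I) = -3 + ((I*u + (-4 + I)*I) + (-3)²) = -3 + ((I*u + I*(-4 + I)) + 9) = -3 + (9 + I*u + I*(-4 + I)) = 6 + I*u + I*(-4 + I))
Q + U(-2, 7)*(-17) = -37 + (6 + I*(-2) + 7*(-4 + 7))*(-17) = -37 + (6 - 2*I + 7*3)*(-17) = -37 + (6 - 2*I + 21)*(-17) = -37 + (27 - 2*I)*(-17) = -37 + (-459 + 34*I) = -496 + 34*I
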